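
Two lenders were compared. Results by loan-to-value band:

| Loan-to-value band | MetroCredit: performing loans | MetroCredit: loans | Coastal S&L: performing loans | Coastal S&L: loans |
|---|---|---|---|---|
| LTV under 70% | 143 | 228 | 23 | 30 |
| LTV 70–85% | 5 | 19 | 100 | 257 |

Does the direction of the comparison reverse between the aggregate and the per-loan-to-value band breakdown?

LTV under 70%: MetroCredit 143/228 = 62.7%, Coastal S&L 23/30 = 76.7% → Coastal S&L
LTV 70–85%: MetroCredit 5/19 = 26.3%, Coastal S&L 100/257 = 38.9% → Coastal S&L
Overall: MetroCredit 148/247 = 59.9%, Coastal S&L 123/287 = 42.9% → MetroCredit
Coastal S&L wins each loan-to-value group but MetroCredit wins overall — the comparison reverses. Coastal S&L's loans skew toward LTV 70–85%, which has a lower base rate.

Yes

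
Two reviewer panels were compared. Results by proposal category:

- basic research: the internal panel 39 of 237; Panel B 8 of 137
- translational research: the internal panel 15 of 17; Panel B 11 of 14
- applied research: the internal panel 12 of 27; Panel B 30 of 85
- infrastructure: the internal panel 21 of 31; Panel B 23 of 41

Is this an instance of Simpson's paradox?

Basic research: the internal panel 39/237 = 16.5%, Panel B 8/137 = 5.8% → the internal panel
Translational research: the internal panel 15/17 = 88.2%, Panel B 11/14 = 78.6% → the internal panel
Applied research: the internal panel 12/27 = 44.4%, Panel B 30/85 = 35.3% → the internal panel
Infrastructure: the internal panel 21/31 = 67.7%, Panel B 23/41 = 56.1% → the internal panel
Overall: the internal panel 87/312 = 27.9%, Panel B 72/277 = 26.0% → the internal panel
The internal panel wins overall and in every proposal group — no reversal.

No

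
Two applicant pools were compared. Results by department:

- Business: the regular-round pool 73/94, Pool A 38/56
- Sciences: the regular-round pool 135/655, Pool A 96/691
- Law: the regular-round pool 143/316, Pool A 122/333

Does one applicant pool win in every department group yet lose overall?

No

Business: the regular-round pool 73/94 = 77.7%, Pool A 38/56 = 67.9% → the regular-round pool
Sciences: the regular-round pool 135/655 = 20.6%, Pool A 96/691 = 13.9% → the regular-round pool
Law: the regular-round pool 143/316 = 45.3%, Pool A 122/333 = 36.6% → the regular-round pool
Overall: the regular-round pool 351/1065 = 33.0%, Pool A 256/1080 = 23.7% → the regular-round pool
The regular-round pool wins overall and in every department group — no reversal.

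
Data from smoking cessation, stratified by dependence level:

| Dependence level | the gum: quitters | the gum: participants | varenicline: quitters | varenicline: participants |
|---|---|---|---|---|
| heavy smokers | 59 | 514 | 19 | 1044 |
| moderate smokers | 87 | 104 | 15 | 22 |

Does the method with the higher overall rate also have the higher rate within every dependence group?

Heavy smokers: the gum 59/514 = 11.5%, varenicline 19/1044 = 1.8% → the gum
Moderate smokers: the gum 87/104 = 83.7%, varenicline 15/22 = 68.2% → the gum
Overall: the gum 146/618 = 23.6%, varenicline 34/1066 = 3.2% → the gum
The gum wins overall and in every dependence group — no reversal.

Yes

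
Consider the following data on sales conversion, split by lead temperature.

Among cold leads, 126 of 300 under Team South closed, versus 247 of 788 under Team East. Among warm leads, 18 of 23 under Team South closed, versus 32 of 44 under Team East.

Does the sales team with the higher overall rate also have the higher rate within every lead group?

Yes

Cold: Team South 126/300 = 42.0%, Team East 247/788 = 31.3% → Team South
Warm: Team South 18/23 = 78.3%, Team East 32/44 = 72.7% → Team South
Overall: Team South 144/323 = 44.6%, Team East 279/832 = 33.5% → Team South
Team South wins overall and in every lead group — no reversal.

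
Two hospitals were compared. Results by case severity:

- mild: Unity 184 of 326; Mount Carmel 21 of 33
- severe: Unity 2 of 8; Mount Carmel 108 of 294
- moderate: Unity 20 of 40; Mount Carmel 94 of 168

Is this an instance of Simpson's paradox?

Mild: Unity 184/326 = 56.4%, Mount Carmel 21/33 = 63.6% → Mount Carmel
Severe: Unity 2/8 = 25.0%, Mount Carmel 108/294 = 36.7% → Mount Carmel
Moderate: Unity 20/40 = 50.0%, Mount Carmel 94/168 = 56.0% → Mount Carmel
Overall: Unity 206/374 = 55.1%, Mount Carmel 223/495 = 45.1% → Unity
Mount Carmel wins each case group but Unity wins overall — the comparison reverses. Mount Carmel's patients skew toward severe, which has a lower base rate.

Yes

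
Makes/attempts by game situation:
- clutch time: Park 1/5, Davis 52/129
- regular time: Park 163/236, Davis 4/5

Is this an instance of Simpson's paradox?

Yes

Clutch time: Park 1/5 = 20.0%, Davis 52/129 = 40.3% → Davis
Regular time: Park 163/236 = 69.1%, Davis 4/5 = 80.0% → Davis
Overall: Park 164/241 = 68.0%, Davis 56/134 = 41.8% → Park
Davis wins each game group but Park wins overall — the comparison reverses. Davis's attempts skew toward clutch time, which has a lower base rate.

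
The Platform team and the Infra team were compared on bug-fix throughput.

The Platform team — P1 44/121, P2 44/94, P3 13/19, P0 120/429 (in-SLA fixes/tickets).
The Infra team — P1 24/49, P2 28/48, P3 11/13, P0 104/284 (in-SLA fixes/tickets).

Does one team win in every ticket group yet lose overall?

P1: the Platform team 44/121 = 36.4%, the Infra team 24/49 = 49.0% → the Infra team
P2: the Platform team 44/94 = 46.8%, the Infra team 28/48 = 58.3% → the Infra team
P3: the Platform team 13/19 = 68.4%, the Infra team 11/13 = 84.6% → the Infra team
P0: the Platform team 120/429 = 28.0%, the Infra team 104/284 = 36.6% → the Infra team
Overall: the Platform team 221/663 = 33.3%, the Infra team 167/394 = 42.4% → the Infra team
The Infra team wins overall and in every ticket group — no reversal.

No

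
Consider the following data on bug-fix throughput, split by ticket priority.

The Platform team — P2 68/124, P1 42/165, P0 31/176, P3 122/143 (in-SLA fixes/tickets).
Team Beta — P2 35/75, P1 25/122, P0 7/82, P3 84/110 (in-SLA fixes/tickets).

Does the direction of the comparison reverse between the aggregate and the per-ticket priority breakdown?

P2: the Platform team 68/124 = 54.8%, Team Beta 35/75 = 46.7% → the Platform team
P1: the Platform team 42/165 = 25.5%, Team Beta 25/122 = 20.5% → the Platform team
P0: the Platform team 31/176 = 17.6%, Team Beta 7/82 = 8.5% → the Platform team
P3: the Platform team 122/143 = 85.3%, Team Beta 84/110 = 76.4% → the Platform team
Overall: the Platform team 263/608 = 43.3%, Team Beta 151/389 = 38.8% → the Platform team
The Platform team wins overall and in every ticket group — no reversal.

No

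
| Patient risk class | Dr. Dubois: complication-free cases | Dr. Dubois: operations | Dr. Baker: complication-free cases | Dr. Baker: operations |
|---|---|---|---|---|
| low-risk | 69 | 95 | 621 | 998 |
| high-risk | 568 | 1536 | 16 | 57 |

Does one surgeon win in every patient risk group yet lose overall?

Yes

Low-risk: Dr. Dubois 69/95 = 72.6%, Dr. Baker 621/998 = 62.2% → Dr. Dubois
High-risk: Dr. Dubois 568/1536 = 37.0%, Dr. Baker 16/57 = 28.1% → Dr. Dubois
Overall: Dr. Dubois 637/1631 = 39.1%, Dr. Baker 637/1055 = 60.4% → Dr. Baker
Dr. Dubois wins each patient risk group but Dr. Baker wins overall — the comparison reverses. Dr. Dubois's operations skew toward high-risk, which has a lower base rate.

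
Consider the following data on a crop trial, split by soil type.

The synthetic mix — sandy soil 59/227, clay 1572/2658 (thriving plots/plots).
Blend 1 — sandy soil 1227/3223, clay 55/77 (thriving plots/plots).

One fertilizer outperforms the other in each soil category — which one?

Sandy soil: the synthetic mix 59/227 = 26.0%, Blend 1 1227/3223 = 38.1% → Blend 1
Clay: the synthetic mix 1572/2658 = 59.1%, Blend 1 55/77 = 71.4% → Blend 1
Blend 1 has the higher rate in both groups.

Blend 1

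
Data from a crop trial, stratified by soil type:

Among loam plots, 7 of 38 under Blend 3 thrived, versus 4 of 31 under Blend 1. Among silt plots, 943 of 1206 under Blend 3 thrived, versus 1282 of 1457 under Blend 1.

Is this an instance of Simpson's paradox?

Loam: Blend 3 7/38 = 18.4%, Blend 1 4/31 = 12.9% → Blend 3
Silt: Blend 3 943/1206 = 78.2%, Blend 1 1282/1457 = 88.0% → Blend 1
Overall: Blend 3 950/1244 = 76.4%, Blend 1 1286/1488 = 86.4% → Blend 1
Neither sweeps: Blend 3 wins 1 of 2 groups, Blend 1 wins 1. Blend 1 wins overall but not every group — no Simpson reversal.

No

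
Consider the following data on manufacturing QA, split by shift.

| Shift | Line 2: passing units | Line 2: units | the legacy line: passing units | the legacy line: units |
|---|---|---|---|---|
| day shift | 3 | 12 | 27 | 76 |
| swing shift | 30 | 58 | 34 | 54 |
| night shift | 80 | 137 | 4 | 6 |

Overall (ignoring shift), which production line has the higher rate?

Line 2

Day shift: Line 2 3/12 = 25.0%, the legacy line 27/76 = 35.5% → the legacy line
Swing shift: Line 2 30/58 = 51.7%, the legacy line 34/54 = 63.0% → the legacy line
Night shift: Line 2 80/137 = 58.4%, the legacy line 4/6 = 66.7% → the legacy line
Overall: Line 2 113/207 = 54.6%, the legacy line 65/136 = 47.8% → Line 2
(The legacy line wins every shift group but Line 2 wins overall — the legacy line's units skew toward the low-rate day shift group.)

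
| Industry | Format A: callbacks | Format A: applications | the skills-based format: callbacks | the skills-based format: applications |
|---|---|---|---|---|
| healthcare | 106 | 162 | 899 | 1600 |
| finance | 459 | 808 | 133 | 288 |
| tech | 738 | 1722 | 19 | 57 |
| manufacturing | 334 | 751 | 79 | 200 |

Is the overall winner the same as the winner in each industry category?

Healthcare: Format A 106/162 = 65.4%, the skills-based format 899/1600 = 56.2% → Format A
Finance: Format A 459/808 = 56.8%, the skills-based format 133/288 = 46.2% → Format A
Tech: Format A 738/1722 = 42.9%, the skills-based format 19/57 = 33.3% → Format A
Manufacturing: Format A 334/751 = 44.5%, the skills-based format 79/200 = 39.5% → Format A
Overall: Format A 1637/3443 = 47.5%, the skills-based format 1130/2145 = 52.7% → the skills-based format
Format A wins each industry group but the skills-based format wins overall — the comparison reverses. Format A's applications skew toward tech, which has a lower base rate.

No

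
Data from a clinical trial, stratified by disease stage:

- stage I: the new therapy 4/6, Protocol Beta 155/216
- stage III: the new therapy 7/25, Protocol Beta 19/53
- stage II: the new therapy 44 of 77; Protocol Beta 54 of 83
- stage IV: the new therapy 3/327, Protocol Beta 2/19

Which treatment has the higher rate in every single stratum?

Protocol Beta

Stage I: the new therapy 4/6 = 66.7%, Protocol Beta 155/216 = 71.8% → Protocol Beta
Stage III: the new therapy 7/25 = 28.0%, Protocol Beta 19/53 = 35.8% → Protocol Beta
Stage II: the new therapy 44/77 = 57.1%, Protocol Beta 54/83 = 65.1% → Protocol Beta
Stage IV: the new therapy 3/327 = 0.9%, Protocol Beta 2/19 = 10.5% → Protocol Beta
Protocol Beta has the higher rate in all 4 groups.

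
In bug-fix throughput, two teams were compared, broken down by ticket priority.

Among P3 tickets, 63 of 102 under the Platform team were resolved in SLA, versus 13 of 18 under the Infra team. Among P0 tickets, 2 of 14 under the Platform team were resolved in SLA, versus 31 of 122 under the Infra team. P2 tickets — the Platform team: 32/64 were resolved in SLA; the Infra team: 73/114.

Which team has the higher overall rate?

P3: the Platform team 63/102 = 61.8%, the Infra team 13/18 = 72.2% → the Infra team
P0: the Platform team 2/14 = 14.3%, the Infra team 31/122 = 25.4% → the Infra team
P2: the Platform team 32/64 = 50.0%, the Infra team 73/114 = 64.0% → the Infra team
Overall: the Platform team 97/180 = 53.9%, the Infra team 117/254 = 46.1% → the Platform team
(The Infra team wins every ticket group but the Platform team wins overall — the Infra team's tickets skew toward the low-rate P0 group.)

the Platform team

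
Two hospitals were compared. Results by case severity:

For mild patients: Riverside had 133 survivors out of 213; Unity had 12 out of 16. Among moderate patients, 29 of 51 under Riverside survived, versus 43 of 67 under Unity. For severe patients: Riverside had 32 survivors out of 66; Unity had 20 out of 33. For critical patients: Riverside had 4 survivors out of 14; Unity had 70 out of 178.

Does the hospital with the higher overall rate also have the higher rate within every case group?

Mild: Riverside 133/213 = 62.4%, Unity 12/16 = 75.0% → Unity
Moderate: Riverside 29/51 = 56.9%, Unity 43/67 = 64.2% → Unity
Severe: Riverside 32/66 = 48.5%, Unity 20/33 = 60.6% → Unity
Critical: Riverside 4/14 = 28.6%, Unity 70/178 = 39.3% → Unity
Overall: Riverside 198/344 = 57.6%, Unity 145/294 = 49.3% → Riverside
Unity wins each case group but Riverside wins overall — the comparison reverses. Unity's patients skew toward critical, which has a lower base rate.

No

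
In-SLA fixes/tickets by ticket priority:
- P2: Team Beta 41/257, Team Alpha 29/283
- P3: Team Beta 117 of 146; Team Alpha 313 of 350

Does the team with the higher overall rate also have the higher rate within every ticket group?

P2: Team Beta 41/257 = 16.0%, Team Alpha 29/283 = 10.2% → Team Beta
P3: Team Beta 117/146 = 80.1%, Team Alpha 313/350 = 89.4% → Team Alpha
Overall: Team Beta 158/403 = 39.2%, Team Alpha 342/633 = 54.0% → Team Alpha
Neither sweeps: Team Beta wins 1 of 2 groups, Team Alpha wins 1. Team Alpha wins overall but not every group — no Simpson reversal.

No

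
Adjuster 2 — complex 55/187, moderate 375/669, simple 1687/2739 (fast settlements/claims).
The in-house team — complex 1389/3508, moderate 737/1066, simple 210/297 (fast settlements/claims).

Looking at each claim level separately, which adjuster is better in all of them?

the in-house team

Complex: Adjuster 2 55/187 = 29.4%, the in-house team 1389/3508 = 39.6% → the in-house team
Moderate: Adjuster 2 375/669 = 56.1%, the in-house team 737/1066 = 69.1% → the in-house team
Simple: Adjuster 2 1687/2739 = 61.6%, the in-house team 210/297 = 70.7% → the in-house team
The in-house team has the higher rate in all 3 groups.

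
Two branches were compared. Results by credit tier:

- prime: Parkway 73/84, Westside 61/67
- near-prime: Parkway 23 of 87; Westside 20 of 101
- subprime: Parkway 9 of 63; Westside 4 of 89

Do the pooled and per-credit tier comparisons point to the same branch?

Prime: Parkway 73/84 = 86.9%, Westside 61/67 = 91.0% → Westside
Near-prime: Parkway 23/87 = 26.4%, Westside 20/101 = 19.8% → Parkway
Subprime: Parkway 9/63 = 14.3%, Westside 4/89 = 4.5% → Parkway
Overall: Parkway 105/234 = 44.9%, Westside 85/257 = 33.1% → Parkway
Neither sweeps: Parkway wins 2 of 3 groups, Westside wins 1. Parkway wins overall but not every group — no Simpson reversal.

No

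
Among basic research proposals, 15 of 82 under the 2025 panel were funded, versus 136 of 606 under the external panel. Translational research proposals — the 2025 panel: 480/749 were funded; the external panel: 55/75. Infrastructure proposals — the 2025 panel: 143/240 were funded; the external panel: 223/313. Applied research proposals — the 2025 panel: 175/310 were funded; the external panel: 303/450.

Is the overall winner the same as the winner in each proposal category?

No

Basic research: the 2025 panel 15/82 = 18.3%, the external panel 136/606 = 22.4% → the external panel
Translational research: the 2025 panel 480/749 = 64.1%, the external panel 55/75 = 73.3% → the external panel
Infrastructure: the 2025 panel 143/240 = 59.6%, the external panel 223/313 = 71.2% → the external panel
Applied research: the 2025 panel 175/310 = 56.5%, the external panel 303/450 = 67.3% → the external panel
Overall: the 2025 panel 813/1381 = 58.9%, the external panel 717/1444 = 49.7% → the 2025 panel
The external panel wins each proposal group but the 2025 panel wins overall — the comparison reverses. The external panel's proposals skew toward basic research, which has a lower base rate.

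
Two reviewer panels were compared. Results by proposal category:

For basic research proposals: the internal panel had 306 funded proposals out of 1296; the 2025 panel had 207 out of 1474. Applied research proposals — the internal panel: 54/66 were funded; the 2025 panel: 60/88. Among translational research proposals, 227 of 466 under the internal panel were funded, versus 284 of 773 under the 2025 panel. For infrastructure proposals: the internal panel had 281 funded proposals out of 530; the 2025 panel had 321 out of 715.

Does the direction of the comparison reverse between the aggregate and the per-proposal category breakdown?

No

Basic research: the internal panel 306/1296 = 23.6%, the 2025 panel 207/1474 = 14.0% → the internal panel
Applied research: the internal panel 54/66 = 81.8%, the 2025 panel 60/88 = 68.2% → the internal panel
Translational research: the internal panel 227/466 = 48.7%, the 2025 panel 284/773 = 36.7% → the internal panel
Infrastructure: the internal panel 281/530 = 53.0%, the 2025 panel 321/715 = 44.9% → the internal panel
Overall: the internal panel 868/2358 = 36.8%, the 2025 panel 872/3050 = 28.6% → the internal panel
The internal panel wins overall and in every proposal group — no reversal.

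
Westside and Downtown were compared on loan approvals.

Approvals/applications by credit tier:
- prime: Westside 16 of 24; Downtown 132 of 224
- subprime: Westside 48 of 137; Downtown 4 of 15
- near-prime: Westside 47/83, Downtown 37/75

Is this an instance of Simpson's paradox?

Yes

Prime: Westside 16/24 = 66.7%, Downtown 132/224 = 58.9% → Westside
Subprime: Westside 48/137 = 35.0%, Downtown 4/15 = 26.7% → Westside
Near-prime: Westside 47/83 = 56.6%, Downtown 37/75 = 49.3% → Westside
Overall: Westside 111/244 = 45.5%, Downtown 173/314 = 55.1% → Downtown
Westside wins each credit group but Downtown wins overall — the comparison reverses. Westside's applications skew toward subprime, which has a lower base rate.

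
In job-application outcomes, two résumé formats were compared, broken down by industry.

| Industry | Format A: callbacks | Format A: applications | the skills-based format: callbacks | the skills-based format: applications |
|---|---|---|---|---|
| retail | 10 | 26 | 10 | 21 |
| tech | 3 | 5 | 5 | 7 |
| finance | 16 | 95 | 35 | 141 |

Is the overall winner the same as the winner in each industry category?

Yes

Retail: Format A 10/26 = 38.5%, the skills-based format 10/21 = 47.6% → the skills-based format
Tech: Format A 3/5 = 60.0%, the skills-based format 5/7 = 71.4% → the skills-based format
Finance: Format A 16/95 = 16.8%, the skills-based format 35/141 = 24.8% → the skills-based format
Overall: Format A 29/126 = 23.0%, the skills-based format 50/169 = 29.6% → the skills-based format
The skills-based format wins overall and in every industry group — no reversal.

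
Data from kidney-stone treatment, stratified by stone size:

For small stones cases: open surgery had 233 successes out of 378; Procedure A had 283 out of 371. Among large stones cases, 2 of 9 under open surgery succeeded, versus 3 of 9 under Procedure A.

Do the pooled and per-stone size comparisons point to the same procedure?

Yes

Small stones: open surgery 233/378 = 61.6%, Procedure A 283/371 = 76.3% → Procedure A
Large stones: open surgery 2/9 = 22.2%, Procedure A 3/9 = 33.3% → Procedure A
Overall: open surgery 235/387 = 60.7%, Procedure A 286/380 = 75.3% → Procedure A
Procedure A wins overall and in every stone group — no reversal.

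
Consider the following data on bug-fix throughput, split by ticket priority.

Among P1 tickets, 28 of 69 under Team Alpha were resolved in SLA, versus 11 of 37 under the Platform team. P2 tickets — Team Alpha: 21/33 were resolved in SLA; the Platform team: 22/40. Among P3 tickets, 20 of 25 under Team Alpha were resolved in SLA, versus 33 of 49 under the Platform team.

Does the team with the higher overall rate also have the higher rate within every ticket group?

Yes

P1: Team Alpha 28/69 = 40.6%, the Platform team 11/37 = 29.7% → Team Alpha
P2: Team Alpha 21/33 = 63.6%, the Platform team 22/40 = 55.0% → Team Alpha
P3: Team Alpha 20/25 = 80.0%, the Platform team 33/49 = 67.3% → Team Alpha
Overall: Team Alpha 69/127 = 54.3%, the Platform team 66/126 = 52.4% → Team Alpha
Team Alpha wins overall and in every ticket group — no reversal.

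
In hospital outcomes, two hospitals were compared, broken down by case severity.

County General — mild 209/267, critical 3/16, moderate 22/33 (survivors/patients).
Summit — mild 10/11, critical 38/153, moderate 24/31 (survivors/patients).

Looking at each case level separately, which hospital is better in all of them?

Mild: County General 209/267 = 78.3%, Summit 10/11 = 90.9% → Summit
Critical: County General 3/16 = 18.8%, Summit 38/153 = 24.8% → Summit
Moderate: County General 22/33 = 66.7%, Summit 24/31 = 77.4% → Summit
Summit has the higher rate in all 3 groups.

Summit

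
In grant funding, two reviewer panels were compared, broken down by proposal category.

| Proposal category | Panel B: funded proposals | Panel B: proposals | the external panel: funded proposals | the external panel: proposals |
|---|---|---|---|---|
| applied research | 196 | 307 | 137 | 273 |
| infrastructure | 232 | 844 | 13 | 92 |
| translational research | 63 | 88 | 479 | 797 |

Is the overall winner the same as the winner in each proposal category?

No

Applied research: Panel B 196/307 = 63.8%, the external panel 137/273 = 50.2% → Panel B
Infrastructure: Panel B 232/844 = 27.5%, the external panel 13/92 = 14.1% → Panel B
Translational research: Panel B 63/88 = 71.6%, the external panel 479/797 = 60.1% → Panel B
Overall: Panel B 491/1239 = 39.6%, the external panel 629/1162 = 54.1% → the external panel
Panel B wins each proposal group but the external panel wins overall — the comparison reverses. Panel B's proposals skew toward infrastructure, which has a lower base rate.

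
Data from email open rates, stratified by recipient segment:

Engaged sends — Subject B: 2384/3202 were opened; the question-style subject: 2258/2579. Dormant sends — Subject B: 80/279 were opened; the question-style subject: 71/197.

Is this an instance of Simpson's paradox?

Engaged: Subject B 2384/3202 = 74.5%, the question-style subject 2258/2579 = 87.6% → the question-style subject
Dormant: Subject B 80/279 = 28.7%, the question-style subject 71/197 = 36.0% → the question-style subject
Overall: Subject B 2464/3481 = 70.8%, the question-style subject 2329/2776 = 83.9% → the question-style subject
The question-style subject wins overall and in every recipient group — no reversal.

No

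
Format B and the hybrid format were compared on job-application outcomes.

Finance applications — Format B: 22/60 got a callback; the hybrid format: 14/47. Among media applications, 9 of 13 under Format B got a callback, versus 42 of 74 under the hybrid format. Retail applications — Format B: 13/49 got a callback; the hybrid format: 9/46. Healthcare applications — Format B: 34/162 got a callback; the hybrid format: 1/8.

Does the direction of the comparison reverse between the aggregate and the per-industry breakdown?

Yes

Finance: Format B 22/60 = 36.7%, the hybrid format 14/47 = 29.8% → Format B
Media: Format B 9/13 = 69.2%, the hybrid format 42/74 = 56.8% → Format B
Retail: Format B 13/49 = 26.5%, the hybrid format 9/46 = 19.6% → Format B
Healthcare: Format B 34/162 = 21.0%, the hybrid format 1/8 = 12.5% → Format B
Overall: Format B 78/284 = 27.5%, the hybrid format 66/175 = 37.7% → the hybrid format
Format B wins each industry group but the hybrid format wins overall — the comparison reverses. Format B's applications skew toward healthcare, which has a lower base rate.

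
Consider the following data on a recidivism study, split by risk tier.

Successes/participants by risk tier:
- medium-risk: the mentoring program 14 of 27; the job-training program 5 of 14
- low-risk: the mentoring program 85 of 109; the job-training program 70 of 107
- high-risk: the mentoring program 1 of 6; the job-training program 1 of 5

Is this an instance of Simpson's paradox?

No

Medium-risk: the mentoring program 14/27 = 51.9%, the job-training program 5/14 = 35.7% → the mentoring program
Low-risk: the mentoring program 85/109 = 78.0%, the job-training program 70/107 = 65.4% → the mentoring program
High-risk: the mentoring program 1/6 = 16.7%, the job-training program 1/5 = 20.0% → the job-training program
Overall: the mentoring program 100/142 = 70.4%, the job-training program 76/126 = 60.3% → the mentoring program
Neither sweeps: the mentoring program wins 2 of 3 groups, the job-training program wins 1. The mentoring program wins overall but not every group — no Simpson reversal.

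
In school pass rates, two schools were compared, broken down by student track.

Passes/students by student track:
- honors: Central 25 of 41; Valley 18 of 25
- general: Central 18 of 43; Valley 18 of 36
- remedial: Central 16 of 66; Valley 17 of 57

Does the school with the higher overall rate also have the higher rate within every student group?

Yes

Honors: Central 25/41 = 61.0%, Valley 18/25 = 72.0% → Valley
General: Central 18/43 = 41.9%, Valley 18/36 = 50.0% → Valley
Remedial: Central 16/66 = 24.2%, Valley 17/57 = 29.8% → Valley
Overall: Central 59/150 = 39.3%, Valley 53/118 = 44.9% → Valley
Valley wins overall and in every student group — no reversal.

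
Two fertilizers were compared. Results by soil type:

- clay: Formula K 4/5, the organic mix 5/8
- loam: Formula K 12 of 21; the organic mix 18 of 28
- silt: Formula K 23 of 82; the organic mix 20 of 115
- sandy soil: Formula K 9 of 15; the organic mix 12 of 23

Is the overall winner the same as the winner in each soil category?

No

Clay: Formula K 4/5 = 80.0%, the organic mix 5/8 = 62.5% → Formula K
Loam: Formula K 12/21 = 57.1%, the organic mix 18/28 = 64.3% → the organic mix
Silt: Formula K 23/82 = 28.0%, the organic mix 20/115 = 17.4% → Formula K
Sandy soil: Formula K 9/15 = 60.0%, the organic mix 12/23 = 52.2% → Formula K
Overall: Formula K 48/123 = 39.0%, the organic mix 55/174 = 31.6% → Formula K
Neither sweeps: Formula K wins 3 of 4 groups, the organic mix wins 1. Formula K wins overall but not every group — no Simpson reversal.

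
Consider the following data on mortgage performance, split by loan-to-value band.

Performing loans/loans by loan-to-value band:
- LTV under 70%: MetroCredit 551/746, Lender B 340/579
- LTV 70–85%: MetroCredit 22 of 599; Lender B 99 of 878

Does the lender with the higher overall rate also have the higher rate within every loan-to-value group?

No

LTV under 70%: MetroCredit 551/746 = 73.9%, Lender B 340/579 = 58.7% → MetroCredit
LTV 70–85%: MetroCredit 22/599 = 3.7%, Lender B 99/878 = 11.3% → Lender B
Overall: MetroCredit 573/1345 = 42.6%, Lender B 439/1457 = 30.1% → MetroCredit
Neither sweeps: MetroCredit wins 1 of 2 groups, Lender B wins 1. MetroCredit wins overall but not every group — no Simpson reversal.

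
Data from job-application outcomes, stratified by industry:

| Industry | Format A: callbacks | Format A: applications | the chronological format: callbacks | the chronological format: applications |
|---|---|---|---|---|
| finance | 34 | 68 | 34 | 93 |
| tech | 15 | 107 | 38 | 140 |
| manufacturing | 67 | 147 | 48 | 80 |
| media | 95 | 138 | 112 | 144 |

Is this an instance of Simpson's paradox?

Finance: Format A 34/68 = 50.0%, the chronological format 34/93 = 36.6% → Format A
Tech: Format A 15/107 = 14.0%, the chronological format 38/140 = 27.1% → the chronological format
Manufacturing: Format A 67/147 = 45.6%, the chronological format 48/80 = 60.0% → the chronological format
Media: Format A 95/138 = 68.8%, the chronological format 112/144 = 77.8% → the chronological format
Overall: Format A 211/460 = 45.9%, the chronological format 232/457 = 50.8% → the chronological format
Neither sweeps: Format A wins 1 of 4 groups, the chronological format wins 3. The chronological format wins overall but not every group — no Simpson reversal.

No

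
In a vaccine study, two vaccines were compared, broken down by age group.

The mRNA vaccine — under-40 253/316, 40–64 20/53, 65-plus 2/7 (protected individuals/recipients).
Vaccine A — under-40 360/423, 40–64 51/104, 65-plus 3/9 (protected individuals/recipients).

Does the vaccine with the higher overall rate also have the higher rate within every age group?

Yes

Under-40: the mRNA vaccine 253/316 = 80.1%, Vaccine A 360/423 = 85.1% → Vaccine A
40–64: the mRNA vaccine 20/53 = 37.7%, Vaccine A 51/104 = 49.0% → Vaccine A
65-plus: the mRNA vaccine 2/7 = 28.6%, Vaccine A 3/9 = 33.3% → Vaccine A
Overall: the mRNA vaccine 275/376 = 73.1%, Vaccine A 414/536 = 77.2% → Vaccine A
Vaccine A wins overall and in every age group — no reversal.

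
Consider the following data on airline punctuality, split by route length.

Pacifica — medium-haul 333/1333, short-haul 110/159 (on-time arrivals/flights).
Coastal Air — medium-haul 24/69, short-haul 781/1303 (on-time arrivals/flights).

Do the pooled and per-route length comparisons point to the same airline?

Medium-haul: Pacifica 333/1333 = 25.0%, Coastal Air 24/69 = 34.8% → Coastal Air
Short-haul: Pacifica 110/159 = 69.2%, Coastal Air 781/1303 = 59.9% → Pacifica
Overall: Pacifica 443/1492 = 29.7%, Coastal Air 805/1372 = 58.7% → Coastal Air
Neither sweeps: Pacifica wins 1 of 2 groups, Coastal Air wins 1. Coastal Air wins overall but not every group — no Simpson reversal.

No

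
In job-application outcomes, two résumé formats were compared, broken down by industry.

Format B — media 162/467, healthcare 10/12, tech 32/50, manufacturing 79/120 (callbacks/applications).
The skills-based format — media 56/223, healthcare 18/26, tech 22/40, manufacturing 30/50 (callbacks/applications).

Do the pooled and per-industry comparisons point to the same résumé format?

Yes

Media: Format B 162/467 = 34.7%, the skills-based format 56/223 = 25.1% → Format B
Healthcare: Format B 10/12 = 83.3%, the skills-based format 18/26 = 69.2% → Format B
Tech: Format B 32/50 = 64.0%, the skills-based format 22/40 = 55.0% → Format B
Manufacturing: Format B 79/120 = 65.8%, the skills-based format 30/50 = 60.0% → Format B
Overall: Format B 283/649 = 43.6%, the skills-based format 126/339 = 37.2% → Format B
Format B wins overall and in every industry group — no reversal.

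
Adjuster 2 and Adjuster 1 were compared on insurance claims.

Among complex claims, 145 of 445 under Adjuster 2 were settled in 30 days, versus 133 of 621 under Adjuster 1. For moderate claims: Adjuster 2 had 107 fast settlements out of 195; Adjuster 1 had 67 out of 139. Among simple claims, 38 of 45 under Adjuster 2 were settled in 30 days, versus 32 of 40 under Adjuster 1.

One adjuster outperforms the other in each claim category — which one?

Complex: Adjuster 2 145/445 = 32.6%, Adjuster 1 133/621 = 21.4% → Adjuster 2
Moderate: Adjuster 2 107/195 = 54.9%, Adjuster 1 67/139 = 48.2% → Adjuster 2
Simple: Adjuster 2 38/45 = 84.4%, Adjuster 1 32/40 = 80.0% → Adjuster 2
Adjuster 2 has the higher rate in all 3 groups.

Adjuster 2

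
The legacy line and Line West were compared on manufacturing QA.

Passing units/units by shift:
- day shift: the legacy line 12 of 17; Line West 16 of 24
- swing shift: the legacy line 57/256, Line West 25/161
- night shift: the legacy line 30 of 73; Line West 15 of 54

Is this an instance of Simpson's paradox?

No

Day shift: the legacy line 12/17 = 70.6%, Line West 16/24 = 66.7% → the legacy line
Swing shift: the legacy line 57/256 = 22.3%, Line West 25/161 = 15.5% → the legacy line
Night shift: the legacy line 30/73 = 41.1%, Line West 15/54 = 27.8% → the legacy line
Overall: the legacy line 99/346 = 28.6%, Line West 56/239 = 23.4% → the legacy line
The legacy line wins overall and in every shift group — no reversal.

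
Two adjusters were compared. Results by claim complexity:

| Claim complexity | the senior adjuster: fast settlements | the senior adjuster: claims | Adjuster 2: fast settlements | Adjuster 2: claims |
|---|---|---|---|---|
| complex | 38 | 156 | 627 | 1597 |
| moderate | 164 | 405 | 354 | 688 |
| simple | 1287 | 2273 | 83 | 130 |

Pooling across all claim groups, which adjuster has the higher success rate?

the senior adjuster

Complex: the senior adjuster 38/156 = 24.4%, Adjuster 2 627/1597 = 39.3% → Adjuster 2
Moderate: the senior adjuster 164/405 = 40.5%, Adjuster 2 354/688 = 51.5% → Adjuster 2
Simple: the senior adjuster 1287/2273 = 56.6%, Adjuster 2 83/130 = 63.8% → Adjuster 2
Overall: the senior adjuster 1489/2834 = 52.5%, Adjuster 2 1064/2415 = 44.1% → the senior adjuster
(Adjuster 2 wins every claim group but the senior adjuster wins overall — Adjuster 2's claims skew toward the low-rate complex group.)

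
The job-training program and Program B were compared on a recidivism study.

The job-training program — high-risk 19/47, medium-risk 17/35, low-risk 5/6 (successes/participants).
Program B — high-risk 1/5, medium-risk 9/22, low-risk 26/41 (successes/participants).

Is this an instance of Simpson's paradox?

High-risk: the job-training program 19/47 = 40.4%, Program B 1/5 = 20.0% → the job-training program
Medium-risk: the job-training program 17/35 = 48.6%, Program B 9/22 = 40.9% → the job-training program
Low-risk: the job-training program 5/6 = 83.3%, Program B 26/41 = 63.4% → the job-training program
Overall: the job-training program 41/88 = 46.6%, Program B 36/68 = 52.9% → Program B
The job-training program wins each risk group but Program B wins overall — the comparison reverses. The job-training program's participants skew toward high-risk, which has a lower base rate.

Yes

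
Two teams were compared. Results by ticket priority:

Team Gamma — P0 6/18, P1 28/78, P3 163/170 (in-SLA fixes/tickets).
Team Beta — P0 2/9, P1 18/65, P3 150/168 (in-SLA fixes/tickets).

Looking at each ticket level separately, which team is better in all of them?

P0: Team Gamma 6/18 = 33.3%, Team Beta 2/9 = 22.2% → Team Gamma
P1: Team Gamma 28/78 = 35.9%, Team Beta 18/65 = 27.7% → Team Gamma
P3: Team Gamma 163/170 = 95.9%, Team Beta 150/168 = 89.3% → Team Gamma
Team Gamma has the higher rate in all 3 groups.

Team Gamma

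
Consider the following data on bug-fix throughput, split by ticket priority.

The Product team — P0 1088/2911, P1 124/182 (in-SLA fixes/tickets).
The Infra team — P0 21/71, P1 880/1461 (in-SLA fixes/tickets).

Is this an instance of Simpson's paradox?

P0: the Product team 1088/2911 = 37.4%, the Infra team 21/71 = 29.6% → the Product team
P1: the Product team 124/182 = 68.1%, the Infra team 880/1461 = 60.2% → the Product team
Overall: the Product team 1212/3093 = 39.2%, the Infra team 901/1532 = 58.8% → the Infra team
The Product team wins each ticket group but the Infra team wins overall — the comparison reverses. The Product team's tickets skew toward P0, which has a lower base rate.

Yes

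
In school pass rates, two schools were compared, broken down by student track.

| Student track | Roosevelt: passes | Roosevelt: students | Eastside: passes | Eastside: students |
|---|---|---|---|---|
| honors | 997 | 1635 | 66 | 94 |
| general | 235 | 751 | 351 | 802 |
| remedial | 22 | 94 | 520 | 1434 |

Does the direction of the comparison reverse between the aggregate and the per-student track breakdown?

Honors: Roosevelt 997/1635 = 61.0%, Eastside 66/94 = 70.2% → Eastside
General: Roosevelt 235/751 = 31.3%, Eastside 351/802 = 43.8% → Eastside
Remedial: Roosevelt 22/94 = 23.4%, Eastside 520/1434 = 36.3% → Eastside
Overall: Roosevelt 1254/2480 = 50.6%, Eastside 937/2330 = 40.2% → Roosevelt
Eastside wins each student group but Roosevelt wins overall — the comparison reverses. Eastside's students skew toward remedial, which has a lower base rate.

Yes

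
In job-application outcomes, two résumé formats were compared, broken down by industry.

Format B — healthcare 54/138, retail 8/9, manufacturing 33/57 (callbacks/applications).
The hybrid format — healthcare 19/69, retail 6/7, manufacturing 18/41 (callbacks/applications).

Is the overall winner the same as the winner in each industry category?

Healthcare: Format B 54/138 = 39.1%, the hybrid format 19/69 = 27.5% → Format B
Retail: Format B 8/9 = 88.9%, the hybrid format 6/7 = 85.7% → Format B
Manufacturing: Format B 33/57 = 57.9%, the hybrid format 18/41 = 43.9% → Format B
Overall: Format B 95/204 = 46.6%, the hybrid format 43/117 = 36.8% → Format B
Format B wins overall and in every industry group — no reversal.

Yes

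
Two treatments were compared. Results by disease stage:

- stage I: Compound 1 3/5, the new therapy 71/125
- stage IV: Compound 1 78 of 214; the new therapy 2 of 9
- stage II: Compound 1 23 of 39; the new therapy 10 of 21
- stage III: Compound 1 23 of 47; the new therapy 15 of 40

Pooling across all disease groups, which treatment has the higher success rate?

Stage I: Compound 1 3/5 = 60.0%, the new therapy 71/125 = 56.8% → Compound 1
Stage IV: Compound 1 78/214 = 36.4%, the new therapy 2/9 = 22.2% → Compound 1
Stage II: Compound 1 23/39 = 59.0%, the new therapy 10/21 = 47.6% → Compound 1
Stage III: Compound 1 23/47 = 48.9%, the new therapy 15/40 = 37.5% → Compound 1
Overall: Compound 1 127/305 = 41.6%, the new therapy 98/195 = 50.3% → the new therapy
(Compound 1 wins every disease group but the new therapy wins overall — Compound 1's patients skew toward the low-rate stage IV group.)

the new therapy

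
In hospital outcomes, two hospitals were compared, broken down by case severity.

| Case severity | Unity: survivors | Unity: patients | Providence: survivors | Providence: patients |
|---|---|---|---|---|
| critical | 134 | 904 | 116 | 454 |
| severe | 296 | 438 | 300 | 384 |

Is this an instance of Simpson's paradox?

No

Critical: Unity 134/904 = 14.8%, Providence 116/454 = 25.6% → Providence
Severe: Unity 296/438 = 67.6%, Providence 300/384 = 78.1% → Providence
Overall: Unity 430/1342 = 32.0%, Providence 416/838 = 49.6% → Providence
Providence wins overall and in every case group — no reversal.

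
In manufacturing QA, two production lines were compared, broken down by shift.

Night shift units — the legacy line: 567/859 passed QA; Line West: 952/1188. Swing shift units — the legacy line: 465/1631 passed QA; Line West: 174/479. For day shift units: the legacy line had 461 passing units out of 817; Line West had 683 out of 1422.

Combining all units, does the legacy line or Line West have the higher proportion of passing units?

Night shift: the legacy line 567/859 = 66.0%, Line West 952/1188 = 80.1% → Line West
Swing shift: the legacy line 465/1631 = 28.5%, Line West 174/479 = 36.3% → Line West
Day shift: the legacy line 461/817 = 56.4%, Line West 683/1422 = 48.0% → the legacy line
Overall: the legacy line 1493/3307 = 45.1%, Line West 1809/3089 = 58.6% → Line West
(Neither sweeps every shift group, but Line West has the higher pooled rate.)

Line West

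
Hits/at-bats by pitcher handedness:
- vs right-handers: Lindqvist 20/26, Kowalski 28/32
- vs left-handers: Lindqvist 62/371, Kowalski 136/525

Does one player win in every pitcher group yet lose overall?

No

Vs right-handers: Lindqvist 20/26 = 76.9%, Kowalski 28/32 = 87.5% → Kowalski
Vs left-handers: Lindqvist 62/371 = 16.7%, Kowalski 136/525 = 25.9% → Kowalski
Overall: Lindqvist 82/397 = 20.7%, Kowalski 164/557 = 29.4% → Kowalski
Kowalski wins overall and in every pitcher group — no reversal.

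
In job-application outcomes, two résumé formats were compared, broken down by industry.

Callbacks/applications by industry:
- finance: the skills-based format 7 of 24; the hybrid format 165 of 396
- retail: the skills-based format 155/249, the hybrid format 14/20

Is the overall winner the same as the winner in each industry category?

Finance: the skills-based format 7/24 = 29.2%, the hybrid format 165/396 = 41.7% → the hybrid format
Retail: the skills-based format 155/249 = 62.2%, the hybrid format 14/20 = 70.0% → the hybrid format
Overall: the skills-based format 162/273 = 59.3%, the hybrid format 179/416 = 43.0% → the skills-based format
The hybrid format wins each industry group but the skills-based format wins overall — the comparison reverses. The hybrid format's applications skew toward finance, which has a lower base rate.

No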